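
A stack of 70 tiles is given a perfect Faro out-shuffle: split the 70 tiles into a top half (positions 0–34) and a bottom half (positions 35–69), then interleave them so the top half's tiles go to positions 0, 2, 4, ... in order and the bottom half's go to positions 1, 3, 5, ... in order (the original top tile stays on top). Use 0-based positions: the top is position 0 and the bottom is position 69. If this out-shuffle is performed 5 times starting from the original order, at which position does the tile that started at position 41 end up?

1

Track the tile's position through each out-shuffle:
41 → 13 → 26 → 52 → 35 → 1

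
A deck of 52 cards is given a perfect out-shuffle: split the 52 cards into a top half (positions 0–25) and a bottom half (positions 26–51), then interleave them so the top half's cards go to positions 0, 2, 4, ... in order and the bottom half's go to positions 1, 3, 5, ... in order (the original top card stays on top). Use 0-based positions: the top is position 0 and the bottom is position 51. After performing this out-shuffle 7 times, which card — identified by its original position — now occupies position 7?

Work backwards from position 7, undoing one out-shuffle at a time:
7 ← 29 ← 40 ← 20 ← 10 ← 5 ← 28 ← 14
So the card now at position 7 started at position 14.

14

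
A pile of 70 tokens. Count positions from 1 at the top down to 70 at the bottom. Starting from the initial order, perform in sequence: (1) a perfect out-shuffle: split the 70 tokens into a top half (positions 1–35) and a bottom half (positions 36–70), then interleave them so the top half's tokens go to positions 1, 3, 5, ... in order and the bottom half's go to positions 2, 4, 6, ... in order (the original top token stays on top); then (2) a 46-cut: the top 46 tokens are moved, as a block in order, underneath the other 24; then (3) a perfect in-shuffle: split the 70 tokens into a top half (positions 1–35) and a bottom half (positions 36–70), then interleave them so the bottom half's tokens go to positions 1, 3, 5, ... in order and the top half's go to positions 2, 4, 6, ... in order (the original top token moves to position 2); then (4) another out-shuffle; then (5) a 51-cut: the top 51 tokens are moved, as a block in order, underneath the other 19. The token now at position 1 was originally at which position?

56

Undo the operations in reverse order, starting from position 1:
  undo op 5 (cut 51): 1 ← 52
  undo op 4 (out-shuffle, from bottom half): 52 ← 61
  undo op 3 (in-shuffle, from bottom half): 61 ← 66
  undo op 2 (cut 46): 66 ← 42
  undo op 1 (out-shuffle, from bottom half): 42 ← 56
So the token at position 1 came from original position 56.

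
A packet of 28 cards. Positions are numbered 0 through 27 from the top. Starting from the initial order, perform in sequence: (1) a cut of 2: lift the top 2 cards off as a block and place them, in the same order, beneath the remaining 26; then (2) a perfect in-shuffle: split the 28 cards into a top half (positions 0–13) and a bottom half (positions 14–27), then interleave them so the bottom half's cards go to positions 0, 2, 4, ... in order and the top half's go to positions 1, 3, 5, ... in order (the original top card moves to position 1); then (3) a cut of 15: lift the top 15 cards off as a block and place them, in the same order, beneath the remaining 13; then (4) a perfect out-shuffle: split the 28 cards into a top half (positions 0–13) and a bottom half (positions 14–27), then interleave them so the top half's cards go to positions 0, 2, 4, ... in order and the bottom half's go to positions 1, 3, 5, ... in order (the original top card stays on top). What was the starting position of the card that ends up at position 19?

Undo the operations in reverse order, starting from position 19:
  undo op 4 (out-shuffle, from bottom half): 19 ← 23
  undo op 3 (cut 15): 23 ← 10
  undo op 2 (in-shuffle, from bottom half): 10 ← 19
  undo op 1 (cut 2): 19 ← 21
So the card at position 19 came from original position 21.

21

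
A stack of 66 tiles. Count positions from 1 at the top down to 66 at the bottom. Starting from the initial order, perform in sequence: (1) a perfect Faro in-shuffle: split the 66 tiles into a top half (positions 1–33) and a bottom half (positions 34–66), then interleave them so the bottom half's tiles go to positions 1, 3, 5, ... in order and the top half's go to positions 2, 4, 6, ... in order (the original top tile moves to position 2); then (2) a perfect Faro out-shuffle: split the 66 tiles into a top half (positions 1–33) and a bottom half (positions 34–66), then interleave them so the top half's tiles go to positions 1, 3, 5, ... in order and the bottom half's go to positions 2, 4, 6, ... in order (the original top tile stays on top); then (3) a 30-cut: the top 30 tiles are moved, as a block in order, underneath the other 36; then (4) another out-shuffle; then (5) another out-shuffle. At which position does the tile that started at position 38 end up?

14

Track the tile from position 38 forward through each operation:
  after op 1 (in-shuffle): 38 → 9
  after op 2 (out-shuffle): 9 → 17
  after op 3 (cut 30): 17 → 53
  after op 4 (out-shuffle): 53 → 40
  after op 5 (out-shuffle): 40 → 14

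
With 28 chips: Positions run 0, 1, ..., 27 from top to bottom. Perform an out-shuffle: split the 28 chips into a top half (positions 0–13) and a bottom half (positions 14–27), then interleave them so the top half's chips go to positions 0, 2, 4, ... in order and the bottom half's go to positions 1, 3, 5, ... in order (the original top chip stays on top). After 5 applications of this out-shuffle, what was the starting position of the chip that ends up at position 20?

4

Work backwards from position 20, undoing one out-shuffle at a time:
20 ← 10 ← 5 ← 16 ← 8 ← 4
So the chip now at position 20 started at position 4.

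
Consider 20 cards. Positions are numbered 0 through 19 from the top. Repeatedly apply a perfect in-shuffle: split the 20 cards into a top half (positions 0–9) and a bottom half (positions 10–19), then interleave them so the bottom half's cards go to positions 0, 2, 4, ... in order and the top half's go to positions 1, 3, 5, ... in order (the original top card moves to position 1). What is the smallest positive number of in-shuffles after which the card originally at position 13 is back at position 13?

Follow position 13 under repeated in-shuffles:
13 → 6 → 13
It first returns after 2 in-shuffles.

2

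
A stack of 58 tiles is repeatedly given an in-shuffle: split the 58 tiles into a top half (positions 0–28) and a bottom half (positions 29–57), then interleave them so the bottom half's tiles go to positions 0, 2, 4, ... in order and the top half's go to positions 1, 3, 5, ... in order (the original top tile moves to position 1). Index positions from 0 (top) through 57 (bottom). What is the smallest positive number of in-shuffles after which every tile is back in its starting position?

The in-shuffle permutes the 58 positions with cycle lengths [58].
Every tile is home exactly when every cycle has completed a whole number of laps, i.e. after lcm(58) = 58 in-shuffles.

58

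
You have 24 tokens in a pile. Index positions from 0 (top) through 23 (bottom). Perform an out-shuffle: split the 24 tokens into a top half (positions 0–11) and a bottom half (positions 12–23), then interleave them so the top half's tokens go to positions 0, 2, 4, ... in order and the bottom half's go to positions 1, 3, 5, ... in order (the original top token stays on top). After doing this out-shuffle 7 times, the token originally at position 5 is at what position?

19

Track the token's position through each out-shuffle:
5 → 10 → 20 → 17 → 11 → 22 → 21 → 19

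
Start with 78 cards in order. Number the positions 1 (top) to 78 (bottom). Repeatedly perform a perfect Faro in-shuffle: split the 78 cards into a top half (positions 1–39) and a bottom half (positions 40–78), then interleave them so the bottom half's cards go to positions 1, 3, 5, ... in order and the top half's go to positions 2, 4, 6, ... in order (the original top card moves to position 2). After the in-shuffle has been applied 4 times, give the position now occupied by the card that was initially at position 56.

Track the card's position through each in-shuffle:
56 → 33 → 66 → 53 → 27

27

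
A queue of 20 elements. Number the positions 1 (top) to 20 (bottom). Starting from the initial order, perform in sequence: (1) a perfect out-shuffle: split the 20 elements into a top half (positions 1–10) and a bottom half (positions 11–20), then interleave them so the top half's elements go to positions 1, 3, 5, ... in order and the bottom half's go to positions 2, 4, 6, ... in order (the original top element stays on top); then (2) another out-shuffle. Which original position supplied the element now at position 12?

18

Undo the operations in reverse order, starting from position 12:
  undo op 2 (out-shuffle, from bottom half): 12 ← 16
  undo op 1 (out-shuffle, from bottom half): 16 ← 18
So the element at position 12 came from original position 18.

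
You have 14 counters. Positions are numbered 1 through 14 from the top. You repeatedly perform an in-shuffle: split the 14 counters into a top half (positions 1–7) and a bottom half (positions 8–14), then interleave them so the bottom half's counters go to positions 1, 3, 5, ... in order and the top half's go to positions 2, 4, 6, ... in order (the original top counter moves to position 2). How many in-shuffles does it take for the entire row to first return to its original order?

4

The in-shuffle permutes the 14 positions with cycle lengths [2, 4, 4, 4].
Every counter is home exactly when every cycle has completed a whole number of laps, i.e. after lcm(2, 4) = 4 in-shuffles.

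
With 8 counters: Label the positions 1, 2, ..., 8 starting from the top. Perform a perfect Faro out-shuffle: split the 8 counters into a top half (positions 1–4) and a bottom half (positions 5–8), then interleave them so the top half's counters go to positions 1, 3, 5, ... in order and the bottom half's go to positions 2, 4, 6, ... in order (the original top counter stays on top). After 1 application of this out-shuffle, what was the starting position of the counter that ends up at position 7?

Work backwards from position 7, undoing one out-shuffle at a time:
7 ← 4
So the counter now at position 7 started at position 4.

4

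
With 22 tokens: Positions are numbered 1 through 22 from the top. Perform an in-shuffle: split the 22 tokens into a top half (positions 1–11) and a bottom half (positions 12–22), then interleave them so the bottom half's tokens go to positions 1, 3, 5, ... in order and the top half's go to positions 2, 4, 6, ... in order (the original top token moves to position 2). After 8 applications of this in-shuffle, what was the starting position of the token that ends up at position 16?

13

Work backwards from position 16, undoing one in-shuffle at a time:
16 ← 8 ← 4 ← 2 ← 1 ← 12 ← 6 ← 3 ← 13
So the token now at position 16 started at position 13.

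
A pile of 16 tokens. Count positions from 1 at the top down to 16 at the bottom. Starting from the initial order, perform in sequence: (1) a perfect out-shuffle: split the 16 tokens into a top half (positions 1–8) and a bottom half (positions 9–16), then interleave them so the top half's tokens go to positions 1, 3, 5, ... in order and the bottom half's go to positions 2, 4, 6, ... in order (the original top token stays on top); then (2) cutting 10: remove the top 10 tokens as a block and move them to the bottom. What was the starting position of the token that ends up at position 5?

8

Undo the operations in reverse order, starting from position 5:
  undo op 2 (cut 10): 5 ← 15
  undo op 1 (out-shuffle, from top half): 15 ← 8
So the token at position 5 came from original position 8.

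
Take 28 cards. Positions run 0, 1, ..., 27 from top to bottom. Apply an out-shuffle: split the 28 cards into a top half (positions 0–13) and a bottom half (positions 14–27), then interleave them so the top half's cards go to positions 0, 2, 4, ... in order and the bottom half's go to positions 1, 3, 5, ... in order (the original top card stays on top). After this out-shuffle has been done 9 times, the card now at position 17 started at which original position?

10

Work backwards from position 17, undoing one out-shuffle at a time:
17 ← 22 ← 11 ← 19 ← 23 ← 25 ← 26 ← 13 ← 20 ← 10
So the card now at position 17 started at position 10.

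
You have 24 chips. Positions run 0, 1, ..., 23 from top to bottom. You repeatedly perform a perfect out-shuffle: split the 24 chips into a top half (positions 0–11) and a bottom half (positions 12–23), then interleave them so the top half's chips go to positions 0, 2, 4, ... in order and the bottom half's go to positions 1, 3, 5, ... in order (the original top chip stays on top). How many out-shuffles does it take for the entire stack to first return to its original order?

The out-shuffle permutes the 24 positions with cycle lengths [1, 1, 11, 11].
Every chip is home exactly when every cycle has completed a whole number of laps, i.e. after lcm(1, 11) = 11 out-shuffles.

11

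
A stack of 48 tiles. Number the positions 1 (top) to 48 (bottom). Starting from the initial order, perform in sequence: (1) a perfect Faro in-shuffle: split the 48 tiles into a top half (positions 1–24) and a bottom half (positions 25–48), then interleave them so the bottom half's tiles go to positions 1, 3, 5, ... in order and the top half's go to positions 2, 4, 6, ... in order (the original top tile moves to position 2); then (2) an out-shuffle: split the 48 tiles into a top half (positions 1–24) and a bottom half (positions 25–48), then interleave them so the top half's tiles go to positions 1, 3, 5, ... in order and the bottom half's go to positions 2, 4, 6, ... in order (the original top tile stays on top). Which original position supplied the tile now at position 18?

41

Undo the operations in reverse order, starting from position 18:
  undo op 2 (out-shuffle, from bottom half): 18 ← 33
  undo op 1 (in-shuffle, from bottom half): 33 ← 41
So the tile at position 18 came from original position 41.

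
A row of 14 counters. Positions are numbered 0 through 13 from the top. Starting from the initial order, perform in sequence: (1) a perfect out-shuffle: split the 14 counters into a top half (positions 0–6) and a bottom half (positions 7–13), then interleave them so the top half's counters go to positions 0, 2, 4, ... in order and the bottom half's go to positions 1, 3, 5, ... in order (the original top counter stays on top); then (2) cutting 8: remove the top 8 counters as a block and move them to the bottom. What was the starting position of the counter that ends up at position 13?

Undo the operations in reverse order, starting from position 13:
  undo op 2 (cut 8): 13 ← 7
  undo op 1 (out-shuffle, from bottom half): 7 ← 10
So the counter at position 13 came from original position 10.

10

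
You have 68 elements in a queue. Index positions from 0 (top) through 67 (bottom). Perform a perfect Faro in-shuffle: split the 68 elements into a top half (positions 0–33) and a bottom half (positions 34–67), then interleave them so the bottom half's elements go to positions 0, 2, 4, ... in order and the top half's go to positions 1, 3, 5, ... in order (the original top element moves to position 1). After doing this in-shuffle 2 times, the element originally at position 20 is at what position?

Track the element's position through each in-shuffle:
20 → 41 → 14

14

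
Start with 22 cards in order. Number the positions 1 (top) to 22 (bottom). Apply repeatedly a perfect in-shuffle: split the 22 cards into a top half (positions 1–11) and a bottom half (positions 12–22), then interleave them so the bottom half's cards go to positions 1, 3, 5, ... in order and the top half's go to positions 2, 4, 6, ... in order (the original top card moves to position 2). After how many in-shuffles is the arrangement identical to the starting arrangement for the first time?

11

The in-shuffle permutes the 22 positions with cycle lengths [11, 11].
Every card is home exactly when every cycle has completed a whole number of laps, i.e. after lcm(11) = 11 in-shuffles.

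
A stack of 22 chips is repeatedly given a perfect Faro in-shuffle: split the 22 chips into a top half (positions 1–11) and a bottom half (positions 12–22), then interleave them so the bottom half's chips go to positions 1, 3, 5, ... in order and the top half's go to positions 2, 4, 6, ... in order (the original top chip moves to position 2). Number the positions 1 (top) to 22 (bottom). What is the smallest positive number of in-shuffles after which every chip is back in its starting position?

11

The in-shuffle permutes the 22 positions with cycle lengths [11, 11].
Every chip is home exactly when every cycle has completed a whole number of laps, i.e. after lcm(11) = 11 in-shuffles.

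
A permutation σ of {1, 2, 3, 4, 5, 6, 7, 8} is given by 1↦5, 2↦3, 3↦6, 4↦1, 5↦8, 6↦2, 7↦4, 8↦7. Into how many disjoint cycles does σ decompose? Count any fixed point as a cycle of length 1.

Cycle decomposition: (1 5 8 7 4) (2 3 6).
2 cycles.

2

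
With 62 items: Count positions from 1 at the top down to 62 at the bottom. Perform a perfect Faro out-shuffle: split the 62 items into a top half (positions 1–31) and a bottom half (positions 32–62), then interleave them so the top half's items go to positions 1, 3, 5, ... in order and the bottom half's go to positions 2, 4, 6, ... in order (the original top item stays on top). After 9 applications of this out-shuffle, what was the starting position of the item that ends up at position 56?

Work backwards from position 56, undoing one out-shuffle at a time:
56 ← 59 ← 30 ← 46 ← 54 ← 58 ← 60 ← 61 ← 31 ← 16
So the item now at position 56 started at position 16.

16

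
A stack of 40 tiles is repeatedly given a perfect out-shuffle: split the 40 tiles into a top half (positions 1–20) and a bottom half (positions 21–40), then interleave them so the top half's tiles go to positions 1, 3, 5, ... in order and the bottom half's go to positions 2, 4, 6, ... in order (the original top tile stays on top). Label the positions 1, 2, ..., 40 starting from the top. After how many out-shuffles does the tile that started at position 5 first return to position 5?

12

Follow position 5 under repeated out-shuffles:
5 → 9 → 17 → 33 → 26 → 12 → 23 → 6 → 11 → 21 → 2 → 3 → 5
It first returns after 12 out-shuffles.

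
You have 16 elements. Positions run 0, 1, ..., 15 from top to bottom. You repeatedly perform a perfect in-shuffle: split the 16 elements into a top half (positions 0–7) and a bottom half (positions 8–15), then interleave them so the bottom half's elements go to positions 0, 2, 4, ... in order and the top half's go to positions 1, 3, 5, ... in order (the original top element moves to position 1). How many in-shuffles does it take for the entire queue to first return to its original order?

The in-shuffle permutes the 16 positions with cycle lengths [8, 8].
Every element is home exactly when every cycle has completed a whole number of laps, i.e. after lcm(8) = 8 in-shuffles.

8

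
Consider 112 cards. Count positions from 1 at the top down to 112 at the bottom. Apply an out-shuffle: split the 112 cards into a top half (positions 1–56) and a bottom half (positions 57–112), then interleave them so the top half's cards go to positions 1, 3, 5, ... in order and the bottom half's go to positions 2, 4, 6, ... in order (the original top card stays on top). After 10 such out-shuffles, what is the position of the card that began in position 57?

69

Track the card's position through each out-shuffle:
57 → 2 → 3 → 5 → 9 → 17 → 33 → 65 → 18 → 35 → 69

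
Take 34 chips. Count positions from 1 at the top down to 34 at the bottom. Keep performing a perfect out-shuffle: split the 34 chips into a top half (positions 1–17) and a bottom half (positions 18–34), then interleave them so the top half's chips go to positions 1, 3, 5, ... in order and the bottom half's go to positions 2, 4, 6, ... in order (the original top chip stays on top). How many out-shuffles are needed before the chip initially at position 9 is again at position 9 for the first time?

10

Follow position 9 under repeated out-shuffles:
9 → 17 → 33 → 32 → 30 → 26 → 18 → 2 → 3 → 5 → 9
It first returns after 10 out-shuffles.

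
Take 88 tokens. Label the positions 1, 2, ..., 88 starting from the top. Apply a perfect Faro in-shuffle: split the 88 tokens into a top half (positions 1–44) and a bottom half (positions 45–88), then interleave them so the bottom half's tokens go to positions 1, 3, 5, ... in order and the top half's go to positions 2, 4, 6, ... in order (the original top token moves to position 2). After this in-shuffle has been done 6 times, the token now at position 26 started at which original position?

31

Work backwards from position 26, undoing one in-shuffle at a time:
26 ← 13 ← 51 ← 70 ← 35 ← 62 ← 31
So the token now at position 26 started at position 31.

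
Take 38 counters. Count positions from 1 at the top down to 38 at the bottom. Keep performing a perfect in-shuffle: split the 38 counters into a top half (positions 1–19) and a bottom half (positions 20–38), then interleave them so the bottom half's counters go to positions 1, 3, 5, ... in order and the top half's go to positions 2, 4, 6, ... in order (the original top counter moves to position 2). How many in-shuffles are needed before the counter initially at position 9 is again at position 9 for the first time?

Follow position 9 under repeated in-shuffles:
9 → 18 → 36 → 33 → 27 → 15 → 30 → 21 → 3 → 6 → 12 → 24 → 9
It first returns after 12 in-shuffles.

12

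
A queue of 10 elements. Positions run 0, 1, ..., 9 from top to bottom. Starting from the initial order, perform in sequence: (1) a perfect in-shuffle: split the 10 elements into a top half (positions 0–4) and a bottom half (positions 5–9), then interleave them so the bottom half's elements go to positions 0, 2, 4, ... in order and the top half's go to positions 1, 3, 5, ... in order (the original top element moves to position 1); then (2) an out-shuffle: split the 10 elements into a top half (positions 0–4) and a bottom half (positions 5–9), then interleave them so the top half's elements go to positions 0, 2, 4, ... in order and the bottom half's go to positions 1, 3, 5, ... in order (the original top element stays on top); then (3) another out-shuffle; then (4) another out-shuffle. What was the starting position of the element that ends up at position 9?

Undo the operations in reverse order, starting from position 9:
  undo op 4 (out-shuffle, from bottom half): 9 ← 9
  undo op 3 (out-shuffle, from bottom half): 9 ← 9
  undo op 2 (out-shuffle, from bottom half): 9 ← 9
  undo op 1 (in-shuffle, from top half): 9 ← 4
So the element at position 9 came from original position 4.

4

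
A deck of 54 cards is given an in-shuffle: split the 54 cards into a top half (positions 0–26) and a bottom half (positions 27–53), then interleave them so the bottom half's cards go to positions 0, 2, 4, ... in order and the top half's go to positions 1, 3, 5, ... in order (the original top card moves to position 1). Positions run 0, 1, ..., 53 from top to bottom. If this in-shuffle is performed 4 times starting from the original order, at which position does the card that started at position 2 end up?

47

Track the card's position through each in-shuffle:
2 → 5 → 11 → 23 → 47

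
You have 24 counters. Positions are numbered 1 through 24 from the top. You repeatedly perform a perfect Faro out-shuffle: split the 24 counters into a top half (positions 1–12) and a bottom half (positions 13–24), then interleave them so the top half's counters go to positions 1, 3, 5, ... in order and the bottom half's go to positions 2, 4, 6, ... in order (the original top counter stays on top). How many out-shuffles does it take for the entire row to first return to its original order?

The out-shuffle permutes the 24 positions with cycle lengths [1, 1, 11, 11].
Every counter is home exactly when every cycle has completed a whole number of laps, i.e. after lcm(1, 11) = 11 out-shuffles.

11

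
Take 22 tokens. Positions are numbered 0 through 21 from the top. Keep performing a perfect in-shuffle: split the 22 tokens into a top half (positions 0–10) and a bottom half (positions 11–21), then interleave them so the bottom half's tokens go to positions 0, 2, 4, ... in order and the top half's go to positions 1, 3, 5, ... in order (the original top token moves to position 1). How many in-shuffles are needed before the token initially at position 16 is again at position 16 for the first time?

11

Follow position 16 under repeated in-shuffles:
16 → 10 → 21 → 20 → 18 → 14 → 6 → 13 → 4 → 9 → 19 → 16
It first returns after 11 in-shuffles.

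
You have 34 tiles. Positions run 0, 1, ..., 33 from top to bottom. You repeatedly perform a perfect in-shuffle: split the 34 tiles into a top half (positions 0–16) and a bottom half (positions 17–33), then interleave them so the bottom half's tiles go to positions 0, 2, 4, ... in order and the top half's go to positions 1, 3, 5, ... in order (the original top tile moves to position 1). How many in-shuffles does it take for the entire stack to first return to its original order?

12

The in-shuffle permutes the 34 positions with cycle lengths [3, 3, 4, 12, 12].
Every tile is home exactly when every cycle has completed a whole number of laps, i.e. after lcm(3, 4, 12) = 12 in-shuffles.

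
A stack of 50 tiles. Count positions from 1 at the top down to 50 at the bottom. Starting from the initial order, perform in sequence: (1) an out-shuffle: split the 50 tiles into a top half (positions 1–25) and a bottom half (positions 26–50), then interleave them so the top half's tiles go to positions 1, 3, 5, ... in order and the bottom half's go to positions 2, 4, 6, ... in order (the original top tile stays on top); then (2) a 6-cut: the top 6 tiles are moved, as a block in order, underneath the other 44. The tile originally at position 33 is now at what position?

Track the tile from position 33 forward through each operation:
  after op 1 (out-shuffle): 33 → 16
  after op 2 (cut 6): 16 → 10

10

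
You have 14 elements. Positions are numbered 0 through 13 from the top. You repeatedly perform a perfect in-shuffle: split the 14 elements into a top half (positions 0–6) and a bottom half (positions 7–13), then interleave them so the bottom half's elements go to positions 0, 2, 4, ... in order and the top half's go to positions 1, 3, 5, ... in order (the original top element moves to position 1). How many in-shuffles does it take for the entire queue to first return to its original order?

4

The in-shuffle permutes the 14 positions with cycle lengths [2, 4, 4, 4].
Every element is home exactly when every cycle has completed a whole number of laps, i.e. after lcm(2, 4) = 4 in-shuffles.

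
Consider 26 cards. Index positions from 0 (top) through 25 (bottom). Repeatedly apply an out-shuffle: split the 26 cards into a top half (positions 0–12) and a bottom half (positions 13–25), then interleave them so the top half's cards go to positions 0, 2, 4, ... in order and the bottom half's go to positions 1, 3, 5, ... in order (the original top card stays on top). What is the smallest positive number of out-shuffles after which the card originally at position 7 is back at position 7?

20

Follow position 7 under repeated out-shuffles:
7 → 14 → 3 → 6 → 12 → 24 → 23 → 21 → 17 → 9 → 18 → 11 → 22 → 19 → 13 → 1 → 2 → 4 → 8 → 16 → 7
It first returns after 20 out-shuffles.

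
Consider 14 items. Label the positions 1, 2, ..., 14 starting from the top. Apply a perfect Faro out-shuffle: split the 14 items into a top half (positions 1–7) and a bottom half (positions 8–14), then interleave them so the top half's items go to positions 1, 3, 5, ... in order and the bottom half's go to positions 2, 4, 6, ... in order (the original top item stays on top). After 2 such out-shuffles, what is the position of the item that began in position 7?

Track the item's position through each out-shuffle:
7 → 13 → 12

12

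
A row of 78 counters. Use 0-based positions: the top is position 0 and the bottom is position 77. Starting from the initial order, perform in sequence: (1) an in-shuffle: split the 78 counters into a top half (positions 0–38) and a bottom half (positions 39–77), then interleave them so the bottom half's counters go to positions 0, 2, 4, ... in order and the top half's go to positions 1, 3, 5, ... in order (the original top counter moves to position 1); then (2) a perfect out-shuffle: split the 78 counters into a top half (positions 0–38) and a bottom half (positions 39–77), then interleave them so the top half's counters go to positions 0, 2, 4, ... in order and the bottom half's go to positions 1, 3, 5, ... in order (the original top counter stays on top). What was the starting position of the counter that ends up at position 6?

Undo the operations in reverse order, starting from position 6:
  undo op 2 (out-shuffle, from top half): 6 ← 3
  undo op 1 (in-shuffle, from top half): 3 ← 1
So the counter at position 6 came from original position 1.

1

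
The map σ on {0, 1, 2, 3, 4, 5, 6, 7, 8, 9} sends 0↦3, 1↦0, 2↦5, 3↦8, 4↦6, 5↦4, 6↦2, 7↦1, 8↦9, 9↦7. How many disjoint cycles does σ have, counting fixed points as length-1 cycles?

2

Cycle decomposition: (0 3 8 9 7 1) (2 5 4 6).
2 cycles.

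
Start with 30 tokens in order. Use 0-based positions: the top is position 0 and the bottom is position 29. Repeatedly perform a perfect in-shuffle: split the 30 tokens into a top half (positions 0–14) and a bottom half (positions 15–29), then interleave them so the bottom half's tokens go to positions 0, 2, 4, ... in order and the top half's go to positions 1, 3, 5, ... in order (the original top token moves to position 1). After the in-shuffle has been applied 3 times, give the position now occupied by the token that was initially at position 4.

Track the token's position through each in-shuffle:
4 → 9 → 19 → 8

8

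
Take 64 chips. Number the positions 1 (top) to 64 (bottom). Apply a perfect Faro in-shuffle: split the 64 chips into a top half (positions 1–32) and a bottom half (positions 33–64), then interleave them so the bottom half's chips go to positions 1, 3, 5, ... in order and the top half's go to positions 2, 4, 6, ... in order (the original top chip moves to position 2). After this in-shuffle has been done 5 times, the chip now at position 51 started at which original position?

Work backwards from position 51, undoing one in-shuffle at a time:
51 ← 58 ← 29 ← 47 ← 56 ← 28
So the chip now at position 51 started at position 28.

28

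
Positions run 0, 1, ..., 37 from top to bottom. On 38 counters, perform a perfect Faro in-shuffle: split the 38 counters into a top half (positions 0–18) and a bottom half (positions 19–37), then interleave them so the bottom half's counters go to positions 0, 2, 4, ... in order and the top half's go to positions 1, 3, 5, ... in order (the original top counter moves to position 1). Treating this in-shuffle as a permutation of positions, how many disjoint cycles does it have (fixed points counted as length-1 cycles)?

4

Trace each unvisited position around until it returns:
(0 1 3 7 15 31 ... len 12) (2 5 11 23 8 17 ... len 12) (6 13 27 16 33 28 ... len 12) (12 25)
4 cycles in total.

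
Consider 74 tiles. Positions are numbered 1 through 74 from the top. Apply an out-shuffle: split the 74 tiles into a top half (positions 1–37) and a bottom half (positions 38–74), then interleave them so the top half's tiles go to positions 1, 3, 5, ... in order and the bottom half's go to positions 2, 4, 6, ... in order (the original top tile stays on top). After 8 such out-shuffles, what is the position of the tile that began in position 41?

Track the tile's position through each out-shuffle:
41 → 8 → 15 → 29 → 57 → 40 → 6 → 11 → 21

21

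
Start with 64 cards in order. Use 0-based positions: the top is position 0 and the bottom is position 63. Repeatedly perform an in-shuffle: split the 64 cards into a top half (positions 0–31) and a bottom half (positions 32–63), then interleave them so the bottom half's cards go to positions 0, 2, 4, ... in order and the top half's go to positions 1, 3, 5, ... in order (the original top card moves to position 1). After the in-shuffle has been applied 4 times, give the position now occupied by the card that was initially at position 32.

Track the card's position through each in-shuffle:
32 → 0 → 1 → 3 → 7

7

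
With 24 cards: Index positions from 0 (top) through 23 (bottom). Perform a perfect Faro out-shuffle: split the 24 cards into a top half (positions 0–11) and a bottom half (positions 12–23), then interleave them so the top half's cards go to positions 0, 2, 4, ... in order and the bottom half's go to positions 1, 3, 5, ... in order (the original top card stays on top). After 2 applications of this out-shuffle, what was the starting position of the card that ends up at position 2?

12

Work backwards from position 2, undoing one out-shuffle at a time:
2 ← 1 ← 12
So the card now at position 2 started at position 12.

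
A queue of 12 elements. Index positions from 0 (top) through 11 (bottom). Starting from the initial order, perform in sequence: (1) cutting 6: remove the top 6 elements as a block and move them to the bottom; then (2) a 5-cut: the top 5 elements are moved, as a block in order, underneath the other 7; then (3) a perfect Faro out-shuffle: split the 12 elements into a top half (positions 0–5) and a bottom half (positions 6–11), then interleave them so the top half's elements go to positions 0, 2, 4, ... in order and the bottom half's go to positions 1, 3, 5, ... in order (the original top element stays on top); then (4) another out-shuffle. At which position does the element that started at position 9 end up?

Track the element from position 9 forward through each operation:
  after op 1 (cut 6): 9 → 3
  after op 2 (cut 5): 3 → 10
  after op 3 (out-shuffle): 10 → 9
  after op 4 (out-shuffle): 9 → 7

7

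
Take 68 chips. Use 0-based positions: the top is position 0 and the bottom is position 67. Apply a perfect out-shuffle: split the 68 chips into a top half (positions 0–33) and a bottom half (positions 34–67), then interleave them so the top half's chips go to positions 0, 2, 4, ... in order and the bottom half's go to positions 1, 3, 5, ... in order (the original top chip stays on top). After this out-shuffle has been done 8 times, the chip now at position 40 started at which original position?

Work backwards from position 40, undoing one out-shuffle at a time:
40 ← 20 ← 10 ← 5 ← 36 ← 18 ← 9 ← 38 ← 19
So the chip now at position 40 started at position 19.

19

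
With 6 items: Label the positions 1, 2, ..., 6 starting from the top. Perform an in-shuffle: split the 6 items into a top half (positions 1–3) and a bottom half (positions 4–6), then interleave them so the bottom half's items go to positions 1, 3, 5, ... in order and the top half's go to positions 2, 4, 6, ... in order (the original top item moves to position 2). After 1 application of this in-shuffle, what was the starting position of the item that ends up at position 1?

Work backwards from position 1, undoing one in-shuffle at a time:
1 ← 4
So the item now at position 1 started at position 4.

4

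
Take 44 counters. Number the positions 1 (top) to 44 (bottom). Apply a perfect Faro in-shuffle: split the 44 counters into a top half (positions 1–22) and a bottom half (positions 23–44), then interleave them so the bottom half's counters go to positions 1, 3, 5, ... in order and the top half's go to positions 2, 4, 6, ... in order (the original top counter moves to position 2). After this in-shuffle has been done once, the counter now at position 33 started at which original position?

39

Work backwards from position 33, undoing one in-shuffle at a time:
33 ← 39
So the counter now at position 33 started at position 39.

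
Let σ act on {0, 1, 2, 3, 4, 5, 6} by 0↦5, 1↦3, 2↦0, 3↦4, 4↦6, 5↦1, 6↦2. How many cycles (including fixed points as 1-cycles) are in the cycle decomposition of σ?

1

Cycle decomposition: (0 5 1 3 4 6 2).
1 cycle.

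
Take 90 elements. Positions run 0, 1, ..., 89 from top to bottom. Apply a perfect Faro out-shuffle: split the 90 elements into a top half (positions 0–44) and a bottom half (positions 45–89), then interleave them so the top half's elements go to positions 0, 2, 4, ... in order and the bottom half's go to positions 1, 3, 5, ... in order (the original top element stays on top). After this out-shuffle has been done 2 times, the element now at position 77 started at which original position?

Work backwards from position 77, undoing one out-shuffle at a time:
77 ← 83 ← 86
So the element now at position 77 started at position 86.

86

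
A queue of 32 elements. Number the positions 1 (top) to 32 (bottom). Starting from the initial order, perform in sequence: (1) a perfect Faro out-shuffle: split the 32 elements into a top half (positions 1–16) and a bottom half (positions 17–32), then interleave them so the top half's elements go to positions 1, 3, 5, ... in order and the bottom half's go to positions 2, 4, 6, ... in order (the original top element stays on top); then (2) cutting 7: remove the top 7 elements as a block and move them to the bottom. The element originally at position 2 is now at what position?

28

Track the element from position 2 forward through each operation:
  after op 1 (out-shuffle): 2 → 3
  after op 2 (cut 7): 3 → 28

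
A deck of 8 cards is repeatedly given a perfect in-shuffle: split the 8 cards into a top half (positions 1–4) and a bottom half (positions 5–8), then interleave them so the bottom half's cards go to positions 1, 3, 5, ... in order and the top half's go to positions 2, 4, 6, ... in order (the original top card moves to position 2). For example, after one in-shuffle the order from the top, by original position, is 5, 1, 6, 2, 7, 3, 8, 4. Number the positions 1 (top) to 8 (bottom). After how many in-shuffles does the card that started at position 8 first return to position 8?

Follow position 8 under repeated in-shuffles:
8 → 7 → 5 → 1 → 2 → 4 → 8
It first returns after 6 in-shuffles.

6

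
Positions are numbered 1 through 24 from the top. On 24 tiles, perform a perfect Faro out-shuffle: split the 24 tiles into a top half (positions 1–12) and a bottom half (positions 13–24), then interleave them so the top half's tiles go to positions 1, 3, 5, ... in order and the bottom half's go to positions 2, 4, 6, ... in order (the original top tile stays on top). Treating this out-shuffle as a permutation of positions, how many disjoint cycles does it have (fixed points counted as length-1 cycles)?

Trace each unvisited position around until it returns:
(1) (2 3 5 9 17 10 ... len 11) (6 11 21 18 12 23 ... len 11) (24)
4 cycles in total.

4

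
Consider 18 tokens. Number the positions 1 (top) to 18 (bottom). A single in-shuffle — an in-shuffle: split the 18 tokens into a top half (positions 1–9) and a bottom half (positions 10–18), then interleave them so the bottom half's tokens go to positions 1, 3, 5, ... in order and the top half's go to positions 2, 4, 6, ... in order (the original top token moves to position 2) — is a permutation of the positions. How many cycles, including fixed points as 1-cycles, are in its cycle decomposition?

Trace each unvisited position around until it returns:
(1 2 4 8 16 13 ... len 18)
1 cycle in total.

1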